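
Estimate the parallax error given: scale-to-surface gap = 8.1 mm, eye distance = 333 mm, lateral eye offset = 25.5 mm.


error = h * offset / d
= 8.1 * 25.5 / 333
= 0.6203

0.6203


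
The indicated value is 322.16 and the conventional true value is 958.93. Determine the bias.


Systematic error = measured - true
= 322.16 - 958.93
= -636.7700

-636.7700


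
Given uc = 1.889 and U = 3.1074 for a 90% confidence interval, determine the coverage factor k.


k = U / uc
k = 3.1074 / 1.889
k = 1.645

1.645


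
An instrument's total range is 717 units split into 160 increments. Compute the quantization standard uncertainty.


resolution = range / divisions
resolution = 717 / 160 = 4.48125
u_res = resolution / (2*sqrt(3))
u_res = 4.48125 / 3.4641016
u_res = 1.2936

1.2936


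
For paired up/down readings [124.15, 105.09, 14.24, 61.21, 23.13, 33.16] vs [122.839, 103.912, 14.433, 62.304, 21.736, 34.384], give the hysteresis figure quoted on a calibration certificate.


|124.15 - 122.839| = 1.3110
|105.09 - 103.912| = 1.1780
|14.24 - 14.433| = 0.1930
|61.21 - 62.304| = 1.0940
|23.13 - 21.736| = 1.3940
|33.16 - 34.384| = 1.2240
hysteresis = max(diffs) = 1.3940

1.3940


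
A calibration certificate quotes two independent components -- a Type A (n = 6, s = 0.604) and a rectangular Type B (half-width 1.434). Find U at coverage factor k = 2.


u_A = s / sqrt(n) = 0.604 / sqrt(6) = 0.24658197
u_B = half_width / sqrt(3) = 1.434 / sqrt(3) = 0.82792029
uc = sqrt(u_A^2 + u_B^2) = sqrt(0.24658197^2 + 0.82792029^2) = 0.86386033
U = k * uc = 2 * 0.86386033
U = 1.7277

1.7277


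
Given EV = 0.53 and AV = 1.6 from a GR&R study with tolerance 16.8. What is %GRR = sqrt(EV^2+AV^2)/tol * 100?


GRR = sqrt(EV^2 + AV^2) = sqrt(0.53^2 + 1.6^2) = 1.685497
%GRR = GRR / tol * 100 = 1.685497 / 16.8 * 100
%GRR = 10.0327

10.0327


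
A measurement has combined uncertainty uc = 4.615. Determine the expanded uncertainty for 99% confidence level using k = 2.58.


U = k * uc
U = 2.58 * 4.615
U = 11.9067

11.9067


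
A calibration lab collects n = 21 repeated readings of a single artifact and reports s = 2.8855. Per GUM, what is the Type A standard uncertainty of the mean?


u_A = s / sqrt(n)
u_A = 2.8855 / sqrt(21)
u_A = 2.8855 / 4.5825757
u_A = 0.6297

0.6297


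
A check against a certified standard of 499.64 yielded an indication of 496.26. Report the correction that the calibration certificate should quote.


Correction = standard - reading
= 499.64 - 496.26
= 3.3800

3.3800


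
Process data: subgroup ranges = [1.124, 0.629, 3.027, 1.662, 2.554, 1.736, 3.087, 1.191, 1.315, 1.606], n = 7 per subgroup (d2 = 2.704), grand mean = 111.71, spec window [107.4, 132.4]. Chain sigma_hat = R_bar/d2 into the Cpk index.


R_bar = (1.124 + 0.629 + 3.027 + 1.662 + 2.554 + 1.736 + 3.087 + 1.191 + 1.315 + 1.606) / 10 = 1.7931
sigma = R_bar / d2 = 1.7931 / 2.704 = 0.6631287
Cp = (USL - LSL)/(6*sigma) = (132.4 - 107.4)/(6*0.6631287) = 6.2833
Cpu = (132.4 - 111.71)/(3*0.6631287) = 10.4002
Cpl = (111.71 - 107.4)/(3*0.6631287) = 2.1665
Cpk = min(Cpu, Cpl) = 2.1665

2.1665


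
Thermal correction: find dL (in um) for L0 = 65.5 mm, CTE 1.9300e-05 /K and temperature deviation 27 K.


dL = L * alpha * dT
= 65.5 * 1.9300e-05 * 27
= 0.0341321 mm
dL_um = 0.0341321 * 1000 = 34.1321 um

34.1321


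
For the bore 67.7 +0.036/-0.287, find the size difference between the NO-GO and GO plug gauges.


GO = nominal - lower_tol (smallest hole = maximum material condition)
GO = 67.7 - 0.287 = 67.413
NO-GO = nominal + upper_tol (largest hole = least material condition)
NO-GO = 67.7 + 0.036 = 67.736
spread = NO-GO - GO = 67.736 - 67.413 = 0.3230

0.3230


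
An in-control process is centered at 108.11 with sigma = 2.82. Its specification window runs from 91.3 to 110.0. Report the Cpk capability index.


Cpu = (USL - mean) / (3*sigma) = (110.0 - 108.11) / (3*2.82) = 0.2234
Cpl = (mean - LSL) / (3*sigma) = (108.11 - 91.3) / (3*2.82) = 1.9870
Cpk = min(Cpu, Cpl) = 0.2234

0.2234


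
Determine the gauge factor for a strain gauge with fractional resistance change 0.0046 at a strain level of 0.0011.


GF = (dR/R) / epsilon
= 0.0046 / 0.0011
= 4.1818

4.1818


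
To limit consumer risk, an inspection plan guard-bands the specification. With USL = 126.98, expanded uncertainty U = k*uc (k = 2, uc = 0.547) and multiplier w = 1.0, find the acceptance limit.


U = k * uc = 2 * 0.547 = 1.094
guard band g = w * U = 1.0 * 1.094 = 1.094
AL = USL - g = 126.98 - 1.094
AL = 125.8860

125.8860


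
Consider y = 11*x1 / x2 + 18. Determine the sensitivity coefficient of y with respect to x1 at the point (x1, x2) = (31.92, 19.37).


y = 11*x1 / x2 + 18
dy/dx1 = 11/x2
Evaluate at x2 = 19.37: c1 = 11 / 19.37
c1 = 0.5679

0.5679


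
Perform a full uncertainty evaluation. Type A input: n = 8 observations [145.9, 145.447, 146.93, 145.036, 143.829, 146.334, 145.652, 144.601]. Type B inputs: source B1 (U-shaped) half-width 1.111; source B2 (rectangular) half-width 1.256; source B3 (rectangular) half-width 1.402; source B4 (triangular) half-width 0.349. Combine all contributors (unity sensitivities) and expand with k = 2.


mean = (145.9 + 145.447 + 146.93 + 145.036 + 143.829 + 146.334 + 145.652 + 144.601) / 8 = 145.466125
s = sqrt(sum((x - mean)^2)/(n-1)) = 0.98073783
u_A = s / sqrt(n) = 0.98073783 / sqrt(8) = 0.34674319
u_B1 = 1.111 / sqrt(2) = 0.78559563
u_B2 = 1.256 / sqrt(3) = 0.72515194
u_B3 = 1.402 / sqrt(3) = 0.80944508
u_B4 = 0.349 / sqrt(6) = 0.14247865
uc = sqrt(0.34674319^2 + 0.78559563^2 + 0.72515194^2 + 0.80944508^2 + 0.14247865^2) = 1.3923858
U = k * uc = 2 * 1.3923858
U = 2.7848

2.7848


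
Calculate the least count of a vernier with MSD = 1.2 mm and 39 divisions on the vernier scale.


LC = MSD / n_div
= 1.2 / 39
= 0.0308

0.0308


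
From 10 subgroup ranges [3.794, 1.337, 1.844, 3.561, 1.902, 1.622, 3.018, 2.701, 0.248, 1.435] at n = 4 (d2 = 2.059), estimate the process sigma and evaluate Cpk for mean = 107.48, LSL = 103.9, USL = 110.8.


R_bar = (3.794 + 1.337 + 1.844 + 3.561 + 1.902 + 1.622 + 3.018 + 2.701 + 0.248 + 1.435) / 10 = 2.1462
sigma = R_bar / d2 = 2.1462 / 2.059 = 1.0423507
Cp = (USL - LSL)/(6*sigma) = (110.8 - 103.9)/(6*1.0423507) = 1.1033
Cpu = (110.8 - 107.48)/(3*1.0423507) = 1.0617
Cpl = (107.48 - 103.9)/(3*1.0423507) = 1.1448
Cpk = min(Cpu, Cpl) = 1.0617

1.0617


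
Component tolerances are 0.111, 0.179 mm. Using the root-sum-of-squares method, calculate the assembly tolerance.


RSS = sqrt(0.111^2 + 0.179^2)
= sqrt(0.044362)
= 0.2106

0.2106


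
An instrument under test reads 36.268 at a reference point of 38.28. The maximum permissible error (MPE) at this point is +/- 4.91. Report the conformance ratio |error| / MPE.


e = indication - reference = 36.268 - 38.28 = -2.0120
|e| = 2.0120
ratio = |e| / MPE = 2.0120 / 4.91
ratio = 0.4098

0.4098


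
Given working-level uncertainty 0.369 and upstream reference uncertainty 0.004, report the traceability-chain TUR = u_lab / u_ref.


TUR = u_lab / u_ref
= 0.369 / 0.004
= 92.2500

92.2500


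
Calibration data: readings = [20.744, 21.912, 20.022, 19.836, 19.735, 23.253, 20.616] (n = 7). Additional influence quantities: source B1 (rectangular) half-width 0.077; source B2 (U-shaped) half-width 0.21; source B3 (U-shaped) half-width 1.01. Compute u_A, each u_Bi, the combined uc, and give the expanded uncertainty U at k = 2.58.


mean = (20.744 + 21.912 + 20.022 + 19.836 + 19.735 + 23.253 + 20.616) / 7 = 20.874
s = sqrt(sum((x - mean)^2)/(n-1)) = 1.285899
u_A = s / sqrt(n) = 1.285899 / sqrt(7) = 0.48602414
u_B1 = 0.077 / sqrt(3) = 0.044455971
u_B2 = 0.21 / sqrt(2) = 0.14849242
u_B3 = 1.01 / sqrt(2) = 0.71417785
uc = sqrt(0.48602414^2 + 0.044455971^2 + 0.14849242^2 + 0.71417785^2) = 0.87766497
U = k * uc = 2.58 * 0.87766497
U = 2.2644

2.2644


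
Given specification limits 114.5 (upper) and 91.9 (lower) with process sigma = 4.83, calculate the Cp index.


Cp = (USL - LSL) / (6 * sigma)
= (114.5 - 91.9) / (6 * 4.83)
= 22.6000 / 28.9800
= 0.7798

0.7798


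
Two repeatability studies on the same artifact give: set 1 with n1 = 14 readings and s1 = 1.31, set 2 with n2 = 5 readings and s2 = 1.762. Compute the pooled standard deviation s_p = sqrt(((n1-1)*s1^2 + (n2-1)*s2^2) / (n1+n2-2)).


s_p = sqrt(((n1-1)*s1^2 + (n2-1)*s2^2) / (n1+n2-2))
numerator = (14-1)*1.31^2 + (5-1)*1.762^2 = 22.3093 + 12.418576 = 34.727876
denominator = 14 + 5 - 2 = 17
s_p^2 = 34.727876 / 17 = 2.0428162
s_p = sqrt(2.0428162) = 1.4293

1.4293


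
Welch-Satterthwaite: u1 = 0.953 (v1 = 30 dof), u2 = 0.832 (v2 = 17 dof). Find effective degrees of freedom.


uc = sqrt(u1^2 + u2^2) = sqrt(0.953^2 + 0.832^2) = 1.2650822
v_eff = uc^4 / (u1^4/v1 + u2^4/v2)
= 1.2650822^4 / (0.953^4/30 + 0.832^4/17)
= 2.5613857 / 0.055681496
v_eff = 46.0007

46.0007


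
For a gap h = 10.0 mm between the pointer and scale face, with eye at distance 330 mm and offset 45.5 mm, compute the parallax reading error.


error = h * offset / d
= 10.0 * 45.5 / 330
= 1.3788

1.3788


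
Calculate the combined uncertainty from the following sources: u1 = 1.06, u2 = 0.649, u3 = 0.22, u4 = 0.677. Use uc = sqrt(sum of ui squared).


uc = sqrt(1.06^2 + 0.649^2 + 0.22^2 + 0.677^2)
uc = sqrt(2.05153)
uc = 1.4323

1.4323


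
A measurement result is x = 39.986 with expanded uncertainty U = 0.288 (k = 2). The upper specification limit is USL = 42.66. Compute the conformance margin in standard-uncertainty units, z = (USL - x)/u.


u = U / k = 0.288 / 2 = 0.144
margin = |USL - x| = |42.66 - 39.986| = 2.674
z = margin / u = 2.674 / 0.144
z = 18.5694

18.5694


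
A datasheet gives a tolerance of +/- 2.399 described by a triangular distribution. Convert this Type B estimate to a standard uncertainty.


u_B = half_width / sqrt(6)
u_B = 2.399 / 2.4494897
u_B = 0.9794

0.9794


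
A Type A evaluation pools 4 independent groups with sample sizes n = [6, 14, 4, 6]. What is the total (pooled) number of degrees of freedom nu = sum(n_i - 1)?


nu = sum_i (n_i - 1)
nu = ((6 - 1) + (14 - 1) + (4 - 1) + (6 - 1))
nu = 5 + 13 + 3 + 5
nu = 26

26


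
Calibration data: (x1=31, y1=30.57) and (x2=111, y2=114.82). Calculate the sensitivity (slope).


slope = (y2 - y1) / (x2 - x1)
= (114.82 - 30.57) / (111 - 31)
= 84.2500 / 80
= 1.0531

1.0531


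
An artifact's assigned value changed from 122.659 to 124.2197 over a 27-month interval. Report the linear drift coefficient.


rate = (v2 - v1) / months
= (124.2197 - 122.659) / 27
= 1.5607 / 27
= 0.0578

0.0578


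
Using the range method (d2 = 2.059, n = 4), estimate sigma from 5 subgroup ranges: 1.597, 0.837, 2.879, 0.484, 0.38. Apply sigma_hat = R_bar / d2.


R_bar = (1.597 + 0.837 + 2.879 + 0.484 + 0.38) / 5
R_bar = 6.177 / 5 = 1.2354
sigma_hat = R_bar / d2 = 1.2354 / 2.059 = 0.6000

0.6000


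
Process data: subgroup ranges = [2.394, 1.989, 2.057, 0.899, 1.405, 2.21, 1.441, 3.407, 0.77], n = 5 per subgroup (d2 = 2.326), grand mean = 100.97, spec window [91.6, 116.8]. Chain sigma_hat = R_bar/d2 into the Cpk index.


R_bar = (2.394 + 1.989 + 2.057 + 0.899 + 1.405 + 2.21 + 1.441 + 3.407 + 0.77) / 9 = 1.8413333
sigma = R_bar / d2 = 1.8413333 / 2.326 = 0.79163083
Cp = (USL - LSL)/(6*sigma) = (116.8 - 91.6)/(6*0.79163083) = 5.3055
Cpu = (116.8 - 100.97)/(3*0.79163083) = 6.6656
Cpl = (100.97 - 91.6)/(3*0.79163083) = 3.9454
Cpk = min(Cpu, Cpl) = 3.9454

3.9454


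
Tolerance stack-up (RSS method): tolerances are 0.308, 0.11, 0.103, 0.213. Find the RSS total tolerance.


RSS = sqrt(0.308^2 + 0.11^2 + 0.103^2 + 0.213^2)
= sqrt(0.162942)
= 0.4037

0.4037


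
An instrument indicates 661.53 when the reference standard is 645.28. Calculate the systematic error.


Systematic error = measured - true
= 661.53 - 645.28
= 16.2500

16.2500


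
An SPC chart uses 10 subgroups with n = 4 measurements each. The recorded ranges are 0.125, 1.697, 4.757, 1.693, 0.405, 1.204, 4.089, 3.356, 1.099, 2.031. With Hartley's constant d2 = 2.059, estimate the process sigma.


R_bar = (0.125 + 1.697 + 4.757 + 1.693 + 0.405 + 1.204 + 4.089 + 3.356 + 1.099 + 2.031) / 10
R_bar = 20.456 / 10 = 2.0456
sigma_hat = R_bar / d2 = 2.0456 / 2.059 = 0.9935

0.9935


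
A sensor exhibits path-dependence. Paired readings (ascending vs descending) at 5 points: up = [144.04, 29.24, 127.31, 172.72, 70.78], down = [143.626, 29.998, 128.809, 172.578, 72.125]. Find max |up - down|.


|144.04 - 143.626| = 0.4140
|29.24 - 29.998| = 0.7580
|127.31 - 128.809| = 1.4990
|172.72 - 172.578| = 0.1420
|70.78 - 72.125| = 1.3450
hysteresis = max(diffs) = 1.4990

1.4990


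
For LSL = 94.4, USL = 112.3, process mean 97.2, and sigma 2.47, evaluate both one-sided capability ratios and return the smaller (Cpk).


Cpu = (USL - mean) / (3*sigma) = (112.3 - 97.2) / (3*2.47) = 2.0378
Cpl = (mean - LSL) / (3*sigma) = (97.2 - 94.4) / (3*2.47) = 0.3779
Cpk = min(Cpu, Cpl) = 0.3779

0.3779


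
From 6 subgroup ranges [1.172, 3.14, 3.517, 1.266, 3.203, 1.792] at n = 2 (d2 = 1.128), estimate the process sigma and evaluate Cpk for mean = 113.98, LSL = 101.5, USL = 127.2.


R_bar = (1.172 + 3.14 + 3.517 + 1.266 + 3.203 + 1.792) / 6 = 2.3483333
sigma = R_bar / d2 = 2.3483333 / 1.128 = 2.0818558
Cp = (USL - LSL)/(6*sigma) = (127.2 - 101.5)/(6*2.0818558) = 2.0575
Cpu = (127.2 - 113.98)/(3*2.0818558) = 2.1167
Cpl = (113.98 - 101.5)/(3*2.0818558) = 1.9982
Cpk = min(Cpu, Cpl) = 1.9982

1.9982


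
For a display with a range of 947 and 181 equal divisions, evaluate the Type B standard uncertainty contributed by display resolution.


resolution = range / divisions
resolution = 947 / 181 = 5.2320442
u_res = resolution / (2*sqrt(3))
u_res = 5.2320442 / 3.4641016
u_res = 1.5104

1.5104


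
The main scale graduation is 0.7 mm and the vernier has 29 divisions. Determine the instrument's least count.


LC = MSD / n_div
= 0.7 / 29
= 0.0241

0.0241


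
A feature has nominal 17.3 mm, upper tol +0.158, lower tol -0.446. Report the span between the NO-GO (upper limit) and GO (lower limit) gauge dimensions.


GO = nominal - lower_tol (smallest hole = maximum material condition)
GO = 17.3 - 0.446 = 16.854
NO-GO = nominal + upper_tol (largest hole = least material condition)
NO-GO = 17.3 + 0.158 = 17.458
spread = NO-GO - GO = 17.458 - 16.854 = 0.6040

0.6040


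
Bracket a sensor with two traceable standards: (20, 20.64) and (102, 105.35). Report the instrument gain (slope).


slope = (y2 - y1) / (x2 - x1)
= (105.35 - 20.64) / (102 - 20)
= 84.7100 / 82
= 1.0330

1.0330


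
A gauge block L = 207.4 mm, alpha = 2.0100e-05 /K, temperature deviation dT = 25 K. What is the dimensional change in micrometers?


dL = L * alpha * dT
= 207.4 * 2.0100e-05 * 25
= 0.1042185 mm
dL_um = 0.1042185 * 1000 = 104.2185 um

104.2185


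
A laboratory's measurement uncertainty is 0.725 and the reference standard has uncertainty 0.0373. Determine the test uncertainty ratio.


TUR = u_lab / u_ref
= 0.725 / 0.0373
= 19.4370

19.4370


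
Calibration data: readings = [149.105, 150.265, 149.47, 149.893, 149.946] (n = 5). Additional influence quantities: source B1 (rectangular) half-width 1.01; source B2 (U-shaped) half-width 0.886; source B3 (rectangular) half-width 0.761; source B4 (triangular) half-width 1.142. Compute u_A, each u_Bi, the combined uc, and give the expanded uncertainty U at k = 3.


mean = (149.105 + 150.265 + 149.47 + 149.893 + 149.946) / 5 = 149.7358
s = sqrt(sum((x - mean)^2)/(n-1)) = 0.45208041
u_A = s / sqrt(n) = 0.45208041 / sqrt(5) = 0.20217651
u_B1 = 1.01 / sqrt(3) = 0.58312377
u_B2 = 0.886 / sqrt(2) = 0.62649661
u_B3 = 0.761 / sqrt(3) = 0.43936355
u_B4 = 1.142 / sqrt(6) = 0.46621955
uc = sqrt(0.20217651^2 + 0.58312377^2 + 0.62649661^2 + 0.43936355^2 + 0.46621955^2) = 1.0880293
U = k * uc = 3 * 1.0880293
U = 3.2641

3.2641


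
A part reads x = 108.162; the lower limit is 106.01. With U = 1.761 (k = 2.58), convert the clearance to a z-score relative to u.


u = U / k = 1.761 / 2.58 = 0.68255814
margin = |LSL - x| = |106.01 - 108.162| = 2.152
z = margin / u = 2.152 / 0.68255814
z = 3.1528

3.1528


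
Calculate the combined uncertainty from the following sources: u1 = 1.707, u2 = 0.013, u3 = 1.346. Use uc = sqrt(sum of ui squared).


uc = sqrt(1.707^2 + 0.013^2 + 1.346^2)
uc = sqrt(4.725734)
uc = 2.1739

2.1739


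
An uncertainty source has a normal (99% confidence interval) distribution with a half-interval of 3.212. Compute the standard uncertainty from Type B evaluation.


u_B = half_width / 2.576
u_B = 3.212 / 2.576
u_B = 1.2469

1.2469


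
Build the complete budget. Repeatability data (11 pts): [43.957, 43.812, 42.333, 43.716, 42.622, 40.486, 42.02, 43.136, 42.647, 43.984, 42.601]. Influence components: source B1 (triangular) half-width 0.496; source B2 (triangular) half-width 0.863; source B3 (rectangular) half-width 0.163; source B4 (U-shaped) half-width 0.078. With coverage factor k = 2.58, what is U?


mean = (43.957 + 43.812 + 42.333 + 43.716 + 42.622 + 40.486 + 42.02 + 43.136 + 42.647 + 43.984 + 42.601) / 11 = 42.84672727
s = sqrt(sum((x - mean)^2)/(n-1)) = 1.0472995
u_A = s / sqrt(n) = 1.0472995 / sqrt(11) = 0.31577268
u_B1 = 0.496 / sqrt(6) = 0.20249115
u_B2 = 0.863 / sqrt(6) = 0.35231827
u_B3 = 0.163 / sqrt(3) = 0.094108094
u_B4 = 0.078 / sqrt(2) = 0.055154329
uc = sqrt(0.31577268^2 + 0.20249115^2 + 0.35231827^2 + 0.094108094^2 + 0.055154329^2) = 0.5260623
U = k * uc = 2.58 * 0.5260623
U = 1.3572

1.3572


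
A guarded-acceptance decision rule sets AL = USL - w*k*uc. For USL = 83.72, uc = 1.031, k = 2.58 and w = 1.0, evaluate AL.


U = k * uc = 2.58 * 1.031 = 2.65998
guard band g = w * U = 1.0 * 2.65998 = 2.65998
AL = USL - g = 83.72 - 2.65998
AL = 81.0600

81.0600


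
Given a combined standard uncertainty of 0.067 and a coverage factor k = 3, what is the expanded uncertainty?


U = k * uc
U = 3 * 0.067
U = 0.2010

0.2010


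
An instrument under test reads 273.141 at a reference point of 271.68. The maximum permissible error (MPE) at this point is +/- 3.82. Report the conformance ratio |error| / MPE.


e = indication - reference = 273.141 - 271.68 = 1.4610
|e| = 1.4610
ratio = |e| / MPE = 1.4610 / 3.82
ratio = 0.3825

0.3825


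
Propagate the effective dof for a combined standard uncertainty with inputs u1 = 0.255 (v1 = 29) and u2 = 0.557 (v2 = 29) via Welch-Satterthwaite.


uc = sqrt(u1^2 + u2^2) = sqrt(0.255^2 + 0.557^2) = 0.61259611
v_eff = uc^4 / (u1^4/v1 + u2^4/v2)
= 0.61259611^4 / (0.255^4/29 + 0.557^4/29)
= 0.14083057 / 0.0034649204
v_eff = 40.6447

40.6447


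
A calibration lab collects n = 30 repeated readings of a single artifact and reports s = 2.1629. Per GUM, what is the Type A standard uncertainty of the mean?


u_A = s / sqrt(n)
u_A = 2.1629 / sqrt(30)
u_A = 2.1629 / 5.4772256
u_A = 0.3949

0.3949


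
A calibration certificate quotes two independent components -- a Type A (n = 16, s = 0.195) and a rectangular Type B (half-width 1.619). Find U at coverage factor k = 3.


u_A = s / sqrt(n) = 0.195 / sqrt(16) = 0.04875
u_B = half_width / sqrt(3) = 1.619 / sqrt(3) = 0.93473009
uc = sqrt(u_A^2 + u_B^2) = sqrt(0.04875^2 + 0.93473009^2) = 0.93600048
U = k * uc = 3 * 0.93600048
U = 2.8080

2.8080


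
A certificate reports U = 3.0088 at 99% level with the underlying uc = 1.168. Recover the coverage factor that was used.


k = U / uc
k = 3.0088 / 1.168
k = 2.576

2.576


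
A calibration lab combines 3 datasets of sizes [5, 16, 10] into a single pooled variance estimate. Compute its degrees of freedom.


nu = sum_i (n_i - 1)
nu = ((5 - 1) + (16 - 1) + (10 - 1))
nu = 4 + 15 + 9
nu = 28

28


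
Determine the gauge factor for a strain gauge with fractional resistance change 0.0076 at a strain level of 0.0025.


GF = (dR/R) / epsilon
= 0.0076 / 0.0025
= 3.0400

3.0400


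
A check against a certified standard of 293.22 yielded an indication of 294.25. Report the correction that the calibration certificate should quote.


Correction = standard - reading
= 293.22 - 294.25
= -1.0300

-1.0300


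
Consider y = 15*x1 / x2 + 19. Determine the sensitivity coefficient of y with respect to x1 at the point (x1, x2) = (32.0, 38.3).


y = 15*x1 / x2 + 19
dy/dx1 = 15/x2
Evaluate at x2 = 38.3: c1 = 15 / 38.3
c1 = 0.3916

0.3916


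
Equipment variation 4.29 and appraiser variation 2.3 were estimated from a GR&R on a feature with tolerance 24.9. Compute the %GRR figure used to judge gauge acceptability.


GRR = sqrt(EV^2 + AV^2) = sqrt(4.29^2 + 2.3^2) = 4.8676586
%GRR = GRR / tol * 100 = 4.8676586 / 24.9 * 100
%GRR = 19.5488

19.5488


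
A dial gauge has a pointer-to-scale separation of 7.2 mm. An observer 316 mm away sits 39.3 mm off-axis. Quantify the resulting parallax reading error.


error = h * offset / d
= 7.2 * 39.3 / 316
= 0.8954

0.8954


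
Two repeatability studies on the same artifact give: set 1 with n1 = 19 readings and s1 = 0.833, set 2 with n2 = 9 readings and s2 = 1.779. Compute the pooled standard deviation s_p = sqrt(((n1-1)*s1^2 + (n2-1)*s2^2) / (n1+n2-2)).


s_p = sqrt(((n1-1)*s1^2 + (n2-1)*s2^2) / (n1+n2-2))
numerator = (19-1)*0.833^2 + (9-1)*1.779^2 = 12.490002 + 25.318728 = 37.80873
denominator = 19 + 9 - 2 = 26
s_p^2 = 37.80873 / 26 = 1.4541819
s_p = sqrt(1.4541819) = 1.2059

1.2059


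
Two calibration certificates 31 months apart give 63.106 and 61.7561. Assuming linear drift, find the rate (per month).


rate = (v2 - v1) / months
= (61.7561 - 63.106) / 31
= -1.3499 / 31
= -0.0435

-0.0435


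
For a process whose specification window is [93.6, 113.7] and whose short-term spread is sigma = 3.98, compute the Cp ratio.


Cp = (USL - LSL) / (6 * sigma)
= (113.7 - 93.6) / (6 * 3.98)
= 20.1000 / 23.8800
= 0.8417

0.8417


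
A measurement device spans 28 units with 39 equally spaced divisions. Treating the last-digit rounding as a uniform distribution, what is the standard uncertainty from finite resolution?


resolution = range / divisions
resolution = 28 / 39 = 0.71794872
u_res = resolution / (2*sqrt(3))
u_res = 0.71794872 / 3.4641016
u_res = 0.2073

0.2073


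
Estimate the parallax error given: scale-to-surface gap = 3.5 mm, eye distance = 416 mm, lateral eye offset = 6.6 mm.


error = h * offset / d
= 3.5 * 6.6 / 416
= 0.0555

0.0555


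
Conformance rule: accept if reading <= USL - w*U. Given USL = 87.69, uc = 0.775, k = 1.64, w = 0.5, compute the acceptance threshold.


U = k * uc = 1.64 * 0.775 = 1.271
guard band g = w * U = 0.5 * 1.271 = 0.6355
AL = USL - g = 87.69 - 0.6355
AL = 87.0545

87.0545


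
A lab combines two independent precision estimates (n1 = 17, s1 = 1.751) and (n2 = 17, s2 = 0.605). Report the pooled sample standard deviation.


s_p = sqrt(((n1-1)*s1^2 + (n2-1)*s2^2) / (n1+n2-2))
numerator = (17-1)*1.751^2 + (17-1)*0.605^2 = 49.056016 + 5.8564 = 54.912416
denominator = 17 + 17 - 2 = 32
s_p^2 = 54.912416 / 32 = 1.716013
s_p = sqrt(1.716013) = 1.3100

1.3100


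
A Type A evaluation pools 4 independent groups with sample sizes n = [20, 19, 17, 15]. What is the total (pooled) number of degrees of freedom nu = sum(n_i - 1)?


nu = sum_i (n_i - 1)
nu = ((20 - 1) + (19 - 1) + (17 - 1) + (15 - 1))
nu = 19 + 18 + 16 + 14
nu = 67

67


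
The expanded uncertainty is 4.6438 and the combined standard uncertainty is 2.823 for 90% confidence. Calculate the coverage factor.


k = U / uc
k = 4.6438 / 2.823
k = 1.645

1.645


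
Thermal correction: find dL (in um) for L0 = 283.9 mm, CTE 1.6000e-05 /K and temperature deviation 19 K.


dL = L * alpha * dT
= 283.9 * 1.6000e-05 * 19
= 0.0863056 mm
dL_um = 0.0863056 * 1000 = 86.3056 um

86.3056


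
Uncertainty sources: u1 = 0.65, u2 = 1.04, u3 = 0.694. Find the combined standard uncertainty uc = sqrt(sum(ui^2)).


uc = sqrt(0.65^2 + 1.04^2 + 0.694^2)
uc = sqrt(1.985736)
uc = 1.4092

1.4092


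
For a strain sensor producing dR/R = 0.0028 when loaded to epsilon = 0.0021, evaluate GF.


GF = (dR/R) / epsilon
= 0.0028 / 0.0021
= 1.3333

1.3333


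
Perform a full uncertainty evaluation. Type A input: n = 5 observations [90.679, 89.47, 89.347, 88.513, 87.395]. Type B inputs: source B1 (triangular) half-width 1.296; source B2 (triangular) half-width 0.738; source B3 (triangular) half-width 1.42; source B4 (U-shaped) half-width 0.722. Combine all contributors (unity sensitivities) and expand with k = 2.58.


mean = (90.679 + 89.47 + 89.347 + 88.513 + 87.395) / 5 = 89.0808
s = sqrt(sum((x - mean)^2)/(n-1)) = 1.2186982
u_A = s / sqrt(n) = 1.2186982 / sqrt(5) = 0.5450184
u_B1 = 1.296 / sqrt(6) = 0.52908978
u_B2 = 0.738 / sqrt(6) = 0.30128724
u_B3 = 1.42 / sqrt(6) = 0.57971257
u_B4 = 0.722 / sqrt(2) = 0.5105311
uc = sqrt(0.5450184^2 + 0.52908978^2 + 0.30128724^2 + 0.57971257^2 + 0.5105311^2) = 1.1244838
U = k * uc = 2.58 * 1.1244838
U = 2.9012

2.9012


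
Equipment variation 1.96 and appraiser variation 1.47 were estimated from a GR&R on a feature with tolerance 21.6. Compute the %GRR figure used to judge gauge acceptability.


GRR = sqrt(EV^2 + AV^2) = sqrt(1.96^2 + 1.47^2) = 2.45
%GRR = GRR / tol * 100 = 2.45 / 21.6 * 100
%GRR = 11.3426

11.3426


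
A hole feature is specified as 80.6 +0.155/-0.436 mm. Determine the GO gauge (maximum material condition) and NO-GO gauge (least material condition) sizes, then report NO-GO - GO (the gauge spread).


GO = nominal - lower_tol (smallest hole = maximum material condition)
GO = 80.6 - 0.436 = 80.164
NO-GO = nominal + upper_tol (largest hole = least material condition)
NO-GO = 80.6 + 0.155 = 80.755
spread = NO-GO - GO = 80.755 - 80.164 = 0.5910

0.5910


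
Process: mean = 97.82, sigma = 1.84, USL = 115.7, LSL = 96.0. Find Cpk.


Cpu = (USL - mean) / (3*sigma) = (115.7 - 97.82) / (3*1.84) = 3.2391
Cpl = (mean - LSL) / (3*sigma) = (97.82 - 96.0) / (3*1.84) = 0.3297
Cpk = min(Cpu, Cpl) = 0.3297

0.3297


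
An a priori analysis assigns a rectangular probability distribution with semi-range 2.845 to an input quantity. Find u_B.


u_B = half_width / sqrt(3)
u_B = 2.845 / 1.7320508
u_B = 1.6426

1.6426


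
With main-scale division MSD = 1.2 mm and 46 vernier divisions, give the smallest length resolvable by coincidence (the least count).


LC = MSD / n_div
= 1.2 / 46
= 0.0261

0.0261


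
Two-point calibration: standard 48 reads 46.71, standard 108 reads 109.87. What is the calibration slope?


slope = (y2 - y1) / (x2 - x1)
= (109.87 - 46.71) / (108 - 48)
= 63.1600 / 60
= 1.0527

1.0527


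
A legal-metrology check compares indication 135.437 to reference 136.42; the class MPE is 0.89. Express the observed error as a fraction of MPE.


e = indication - reference = 135.437 - 136.42 = -0.9830
|e| = 0.9830
ratio = |e| / MPE = 0.9830 / 0.89
ratio = 1.1045

1.1045


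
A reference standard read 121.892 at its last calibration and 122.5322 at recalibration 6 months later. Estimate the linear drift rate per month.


rate = (v2 - v1) / months
= (122.5322 - 121.892) / 6
= 0.6402 / 6
= 0.1067

0.1067


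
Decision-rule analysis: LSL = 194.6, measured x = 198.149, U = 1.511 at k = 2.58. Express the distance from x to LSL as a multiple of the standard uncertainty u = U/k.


u = U / k = 1.511 / 2.58 = 0.58565891
margin = |LSL - x| = |194.6 - 198.149| = 3.549
z = margin / u = 3.549 / 0.58565891
z = 6.0598

6.0598


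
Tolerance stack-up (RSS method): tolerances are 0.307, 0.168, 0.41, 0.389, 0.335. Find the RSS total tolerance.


RSS = sqrt(0.307^2 + 0.168^2 + 0.41^2 + 0.389^2 + 0.335^2)
= sqrt(0.554119)
= 0.7444

0.7444


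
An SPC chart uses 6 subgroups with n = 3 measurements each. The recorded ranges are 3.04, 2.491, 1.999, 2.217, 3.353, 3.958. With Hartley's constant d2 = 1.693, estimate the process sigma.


R_bar = (3.04 + 2.491 + 1.999 + 2.217 + 3.353 + 3.958) / 6
R_bar = 17.058 / 6 = 2.843
sigma_hat = R_bar / d2 = 2.843 / 1.693 = 1.6793

1.6793


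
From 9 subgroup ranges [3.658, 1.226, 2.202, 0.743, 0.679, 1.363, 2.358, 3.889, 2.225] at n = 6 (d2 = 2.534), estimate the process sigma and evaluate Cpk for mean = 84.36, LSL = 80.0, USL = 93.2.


R_bar = (3.658 + 1.226 + 2.202 + 0.743 + 0.679 + 1.363 + 2.358 + 3.889 + 2.225) / 9 = 2.0381111
sigma = R_bar / d2 = 2.0381111 / 2.534 = 0.80430588
Cp = (USL - LSL)/(6*sigma) = (93.2 - 80.0)/(6*0.80430588) = 2.7353
Cpu = (93.2 - 84.36)/(3*0.80430588) = 3.6636
Cpl = (84.36 - 80.0)/(3*0.80430588) = 1.8069
Cpk = min(Cpu, Cpl) = 1.8069

1.8069


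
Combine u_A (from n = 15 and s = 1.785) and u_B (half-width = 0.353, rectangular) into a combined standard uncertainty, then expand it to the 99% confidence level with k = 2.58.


u_A = s / sqrt(n) = 1.785 / sqrt(15) = 0.46088502
u_B = half_width / sqrt(3) = 0.353 / sqrt(3) = 0.20380465
uc = sqrt(u_A^2 + u_B^2) = sqrt(0.46088502^2 + 0.20380465^2) = 0.50393585
U = k * uc = 2.58 * 0.50393585
U = 1.3002

1.3002


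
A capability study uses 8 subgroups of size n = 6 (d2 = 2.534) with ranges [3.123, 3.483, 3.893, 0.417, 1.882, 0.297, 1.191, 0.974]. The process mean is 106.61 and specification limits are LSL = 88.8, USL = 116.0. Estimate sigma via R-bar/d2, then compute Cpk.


R_bar = (3.123 + 3.483 + 3.893 + 0.417 + 1.882 + 0.297 + 1.191 + 0.974) / 8 = 1.9075
sigma = R_bar / d2 = 1.9075 / 2.534 = 0.75276243
Cp = (USL - LSL)/(6*sigma) = (116.0 - 88.8)/(6*0.75276243) = 6.0223
Cpu = (116.0 - 106.61)/(3*0.75276243) = 4.1580
Cpl = (106.61 - 88.8)/(3*0.75276243) = 7.8865
Cpk = min(Cpu, Cpl) = 4.1580

4.1580


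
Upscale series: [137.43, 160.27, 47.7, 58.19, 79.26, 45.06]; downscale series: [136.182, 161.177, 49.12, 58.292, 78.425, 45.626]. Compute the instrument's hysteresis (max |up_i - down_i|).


|137.43 - 136.182| = 1.2480
|160.27 - 161.177| = 0.9070
|47.7 - 49.12| = 1.4200
|58.19 - 58.292| = 0.1020
|79.26 - 78.425| = 0.8350
|45.06 - 45.626| = 0.5660
hysteresis = max(diffs) = 1.4200

1.4200


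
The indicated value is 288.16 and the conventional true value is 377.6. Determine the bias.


Systematic error = measured - true
= 288.16 - 377.6
= -89.4400

-89.4400


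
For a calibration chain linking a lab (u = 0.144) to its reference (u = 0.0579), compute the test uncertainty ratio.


TUR = u_lab / u_ref
= 0.144 / 0.0579
= 2.4870

2.4870


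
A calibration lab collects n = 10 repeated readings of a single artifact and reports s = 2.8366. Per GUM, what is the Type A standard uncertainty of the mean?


u_A = s / sqrt(n)
u_A = 2.8366 / sqrt(10)
u_A = 2.8366 / 3.1622777
u_A = 0.8970

0.8970


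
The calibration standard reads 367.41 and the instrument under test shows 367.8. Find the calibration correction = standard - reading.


Correction = standard - reading
= 367.41 - 367.8
= -0.3900

-0.3900


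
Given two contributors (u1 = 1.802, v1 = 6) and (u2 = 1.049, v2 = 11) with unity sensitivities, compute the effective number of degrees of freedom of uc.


uc = sqrt(u1^2 + u2^2) = sqrt(1.802^2 + 1.049^2) = 2.0850911
v_eff = uc^4 / (u1^4/v1 + u2^4/v2)
= 2.0850911^4 / (1.802^4/6 + 1.049^4/11)
= 18.901668 / 1.8674692
v_eff = 10.1215

10.1215


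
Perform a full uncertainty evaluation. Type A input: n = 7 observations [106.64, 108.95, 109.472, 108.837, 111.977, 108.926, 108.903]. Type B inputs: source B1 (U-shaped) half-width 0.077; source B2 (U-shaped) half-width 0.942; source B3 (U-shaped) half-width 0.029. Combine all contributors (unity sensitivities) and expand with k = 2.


mean = (106.64 + 108.95 + 109.472 + 108.837 + 111.977 + 108.926 + 108.903) / 7 = 109.1007143
s = sqrt(sum((x - mean)^2)/(n-1)) = 1.5614023
u_A = s / sqrt(n) = 1.5614023 / sqrt(7) = 0.5901546
u_B1 = 0.077 / sqrt(2) = 0.054447222
u_B2 = 0.942 / sqrt(2) = 0.66609459
u_B3 = 0.029 / sqrt(2) = 0.020506097
uc = sqrt(0.5901546^2 + 0.054447222^2 + 0.66609459^2 + 0.020506097^2) = 0.89182367
U = k * uc = 2 * 0.89182367
U = 1.7836

1.7836


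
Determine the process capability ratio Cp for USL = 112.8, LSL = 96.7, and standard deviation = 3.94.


Cp = (USL - LSL) / (6 * sigma)
= (112.8 - 96.7) / (6 * 3.94)
= 16.1000 / 23.6400
= 0.6810

0.6810


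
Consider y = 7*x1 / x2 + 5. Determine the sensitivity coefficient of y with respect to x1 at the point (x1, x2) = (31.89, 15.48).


y = 7*x1 / x2 + 5
dy/dx1 = 7/x2
Evaluate at x2 = 15.48: c1 = 7 / 15.48
c1 = 0.4522

0.4522


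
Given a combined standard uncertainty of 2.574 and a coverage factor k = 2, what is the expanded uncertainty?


U = k * uc
U = 2 * 2.574
U = 5.1480

5.1480


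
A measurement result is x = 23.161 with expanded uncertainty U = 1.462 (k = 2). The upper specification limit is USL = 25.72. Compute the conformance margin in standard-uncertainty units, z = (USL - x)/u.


u = U / k = 1.462 / 2 = 0.731
margin = |USL - x| = |25.72 - 23.161| = 2.559
z = margin / u = 2.559 / 0.731
z = 3.5007

3.5007


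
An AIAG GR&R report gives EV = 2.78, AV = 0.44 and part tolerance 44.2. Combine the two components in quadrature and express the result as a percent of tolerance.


GRR = sqrt(EV^2 + AV^2) = sqrt(2.78^2 + 0.44^2) = 2.8146048
%GRR = GRR / tol * 100 = 2.8146048 / 44.2 * 100
%GRR = 6.3679

6.3679


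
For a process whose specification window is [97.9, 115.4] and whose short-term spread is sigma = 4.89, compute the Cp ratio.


Cp = (USL - LSL) / (6 * sigma)
= (115.4 - 97.9) / (6 * 4.89)
= 17.5000 / 29.3400
= 0.5965

0.5965


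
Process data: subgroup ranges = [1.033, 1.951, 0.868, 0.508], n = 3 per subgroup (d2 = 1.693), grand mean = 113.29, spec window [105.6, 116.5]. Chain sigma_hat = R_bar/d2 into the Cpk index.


R_bar = (1.033 + 1.951 + 0.868 + 0.508) / 4 = 1.09
sigma = R_bar / d2 = 1.09 / 1.693 = 0.64382753
Cp = (USL - LSL)/(6*sigma) = (116.5 - 105.6)/(6*0.64382753) = 2.8217
Cpu = (116.5 - 113.29)/(3*0.64382753) = 1.6619
Cpl = (113.29 - 105.6)/(3*0.64382753) = 3.9814
Cpk = min(Cpu, Cpl) = 1.6619

1.6619


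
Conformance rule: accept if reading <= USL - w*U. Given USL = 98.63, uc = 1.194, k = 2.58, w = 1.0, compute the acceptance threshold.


U = k * uc = 2.58 * 1.194 = 3.08052
guard band g = w * U = 1.0 * 3.08052 = 3.08052
AL = USL - g = 98.63 - 3.08052
AL = 95.5495

95.5495


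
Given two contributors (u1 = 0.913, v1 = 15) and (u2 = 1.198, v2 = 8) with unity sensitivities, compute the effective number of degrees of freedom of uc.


uc = sqrt(u1^2 + u2^2) = sqrt(0.913^2 + 1.198^2) = 1.5062447
v_eff = uc^4 / (u1^4/v1 + u2^4/v2)
= 1.5062447^4 / (0.913^4/15 + 1.198^4/8)
= 5.1473314 / 0.3037988
v_eff = 16.9432

16.9432


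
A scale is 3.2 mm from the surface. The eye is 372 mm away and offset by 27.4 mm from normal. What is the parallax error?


error = h * offset / d
= 3.2 * 27.4 / 372
= 0.2357

0.2357


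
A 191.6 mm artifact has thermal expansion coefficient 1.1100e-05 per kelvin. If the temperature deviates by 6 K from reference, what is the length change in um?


dL = L * alpha * dT
= 191.6 * 1.1100e-05 * 6
= 0.0127606 mm
dL_um = 0.0127606 * 1000 = 12.7606 um

12.7606


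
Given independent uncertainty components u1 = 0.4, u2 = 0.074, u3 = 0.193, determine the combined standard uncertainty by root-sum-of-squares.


uc = sqrt(0.4^2 + 0.074^2 + 0.193^2)
uc = sqrt(0.202725)
uc = 0.4502

0.4502


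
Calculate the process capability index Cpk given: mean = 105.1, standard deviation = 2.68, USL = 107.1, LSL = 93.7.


Cpu = (USL - mean) / (3*sigma) = (107.1 - 105.1) / (3*2.68) = 0.2488
Cpl = (mean - LSL) / (3*sigma) = (105.1 - 93.7) / (3*2.68) = 1.4179
Cpk = min(Cpu, Cpl) = 0.2488

0.2488


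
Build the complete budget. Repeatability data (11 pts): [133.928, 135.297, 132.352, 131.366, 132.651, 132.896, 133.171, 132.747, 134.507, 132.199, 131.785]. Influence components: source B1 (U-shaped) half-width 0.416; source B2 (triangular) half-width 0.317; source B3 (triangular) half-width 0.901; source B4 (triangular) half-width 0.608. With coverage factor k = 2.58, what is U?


mean = (133.928 + 135.297 + 132.352 + 131.366 + 132.651 + 132.896 + 133.171 + 132.747 + 134.507 + 132.199 + 131.785) / 11 = 132.9908182
s = sqrt(sum((x - mean)^2)/(n-1)) = 1.1764807
u_A = s / sqrt(n) = 1.1764807 / sqrt(11) = 0.35472228
u_B1 = 0.416 / sqrt(2) = 0.29415642
u_B2 = 0.317 / sqrt(6) = 0.12941471
u_B3 = 0.901 / sqrt(6) = 0.36783171
u_B4 = 0.608 / sqrt(6) = 0.24821496
uc = sqrt(0.35472228^2 + 0.29415642^2 + 0.12941471^2 + 0.36783171^2 + 0.24821496^2) = 0.65269817
U = k * uc = 2.58 * 0.65269817
U = 1.6840

1.6840


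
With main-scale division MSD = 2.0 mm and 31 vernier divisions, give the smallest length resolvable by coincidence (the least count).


LC = MSD / n_div
= 2.0 / 31
= 0.0645

0.0645


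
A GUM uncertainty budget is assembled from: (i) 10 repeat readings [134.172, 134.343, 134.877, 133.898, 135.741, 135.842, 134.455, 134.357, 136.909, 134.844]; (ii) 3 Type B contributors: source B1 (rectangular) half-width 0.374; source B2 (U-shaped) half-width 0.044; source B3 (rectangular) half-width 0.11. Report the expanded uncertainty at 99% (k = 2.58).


mean = (134.172 + 134.343 + 134.877 + 133.898 + 135.741 + 135.842 + 134.455 + 134.357 + 136.909 + 134.844) / 10 = 134.9438
s = sqrt(sum((x - mean)^2)/(n-1)) = 0.93999513
u_A = s / sqrt(n) = 0.93999513 / sqrt(10) = 0.29725256
u_B1 = 0.374 / sqrt(3) = 0.215929
u_B2 = 0.044 / sqrt(2) = 0.031112698
u_B3 = 0.11 / sqrt(3) = 0.06350853
uc = sqrt(0.29725256^2 + 0.215929^2 + 0.031112698^2 + 0.06350853^2) = 0.3741467
U = k * uc = 2.58 * 0.3741467
U = 0.9653

0.9653


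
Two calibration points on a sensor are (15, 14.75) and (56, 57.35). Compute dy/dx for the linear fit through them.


slope = (y2 - y1) / (x2 - x1)
= (57.35 - 14.75) / (56 - 15)
= 42.6000 / 41
= 1.0390

1.0390


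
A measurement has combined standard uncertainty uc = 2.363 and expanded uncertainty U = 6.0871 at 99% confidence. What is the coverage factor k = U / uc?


k = U / uc
k = 6.0871 / 2.363
k = 2.576

2.576


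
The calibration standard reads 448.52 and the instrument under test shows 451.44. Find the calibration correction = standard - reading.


Correction = standard - reading
= 448.52 - 451.44
= -2.9200

-2.9200


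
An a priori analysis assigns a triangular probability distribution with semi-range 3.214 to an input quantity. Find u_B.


u_B = half_width / sqrt(6)
u_B = 3.214 / 2.4494897
u_B = 1.3121

1.3121


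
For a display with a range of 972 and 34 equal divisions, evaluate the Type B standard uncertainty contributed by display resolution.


resolution = range / divisions
resolution = 972 / 34 = 28.588235
u_res = resolution / (2*sqrt(3))
u_res = 28.588235 / 3.4641016
u_res = 8.2527

8.2527


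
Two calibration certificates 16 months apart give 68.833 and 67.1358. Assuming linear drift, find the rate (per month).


rate = (v2 - v1) / months
= (67.1358 - 68.833) / 16
= -1.6972 / 16
= -0.1061

-0.1061


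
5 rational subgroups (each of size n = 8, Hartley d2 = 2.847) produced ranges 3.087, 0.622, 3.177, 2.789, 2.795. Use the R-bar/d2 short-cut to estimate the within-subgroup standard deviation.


R_bar = (3.087 + 0.622 + 3.177 + 2.789 + 2.795) / 5
R_bar = 12.47 / 5 = 2.494
sigma_hat = R_bar / d2 = 2.494 / 2.847 = 0.8760

0.8760


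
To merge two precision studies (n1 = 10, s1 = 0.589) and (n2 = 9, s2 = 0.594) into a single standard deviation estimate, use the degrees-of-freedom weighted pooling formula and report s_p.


s_p = sqrt(((n1-1)*s1^2 + (n2-1)*s2^2) / (n1+n2-2))
numerator = (10-1)*0.589^2 + (9-1)*0.594^2 = 3.122289 + 2.822688 = 5.944977
denominator = 10 + 9 - 2 = 17
s_p^2 = 5.944977 / 17 = 0.34970453
s_p = sqrt(0.34970453) = 0.5914

0.5914


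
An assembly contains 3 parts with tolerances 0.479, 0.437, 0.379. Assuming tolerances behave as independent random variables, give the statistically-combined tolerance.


RSS = sqrt(0.479^2 + 0.437^2 + 0.379^2)
= sqrt(0.564051)
= 0.7510

0.7510


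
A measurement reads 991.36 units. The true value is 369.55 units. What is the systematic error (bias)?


Systematic error = measured - true
= 991.36 - 369.55
= 621.8100

621.8100
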